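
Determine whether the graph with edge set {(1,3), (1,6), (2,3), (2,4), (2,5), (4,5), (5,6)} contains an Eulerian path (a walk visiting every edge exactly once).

Step 1: Find the degree of each vertex:
  deg(1) = 2
  deg(2) = 3
  deg(3) = 2
  deg(4) = 2
  deg(5) = 3
  deg(6) = 2

Step 2: Count vertices with odd degree:
  Odd-degree vertices: 2, 5 (2 total)

Step 3: Apply Euler's theorem:
  - Eulerian circuit exists iff graph is connected and all vertices have even degree
  - Eulerian path exists iff graph is connected and has 0 or 2 odd-degree vertices

Graph is connected with exactly 2 odd-degree vertices (2, 5).
Eulerian path exists (starting and ending at the odd-degree vertices), but no Eulerian circuit.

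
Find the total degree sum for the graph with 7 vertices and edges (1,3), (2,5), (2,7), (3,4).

Step 1: Count edges incident to each vertex:
  deg(1) = 1 (neighbors: 3)
  deg(2) = 2 (neighbors: 5, 7)
  deg(3) = 2 (neighbors: 1, 4)
  deg(4) = 1 (neighbors: 3)
  deg(5) = 1 (neighbors: 2)
  deg(6) = 0 (neighbors: none)
  deg(7) = 1 (neighbors: 2)

Step 2: Sum all degrees:
  1 + 2 + 2 + 1 + 1 + 0 + 1 = 8

Verification: sum of degrees = 2 * |E| = 2 * 4 = 8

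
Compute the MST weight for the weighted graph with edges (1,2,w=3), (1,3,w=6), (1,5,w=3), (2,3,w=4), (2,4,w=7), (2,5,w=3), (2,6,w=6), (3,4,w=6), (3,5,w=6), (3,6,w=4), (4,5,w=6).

Apply Kruskal's algorithm (sort edges by weight, add if no cycle):

Sorted edges by weight:
  (1,2) w=3
  (1,5) w=3
  (2,5) w=3
  (2,3) w=4
  (3,6) w=4
  (1,3) w=6
  (2,6) w=6
  (3,4) w=6
  (3,5) w=6
  (4,5) w=6
  (2,4) w=7

Add edge (1,2) w=3 -- no cycle. Running total: 3
Add edge (1,5) w=3 -- no cycle. Running total: 6
Skip edge (2,5) w=3 -- would create cycle
Add edge (2,3) w=4 -- no cycle. Running total: 10
Add edge (3,6) w=4 -- no cycle. Running total: 14
Skip edge (1,3) w=6 -- would create cycle
Skip edge (2,6) w=6 -- would create cycle
Add edge (3,4) w=6 -- no cycle. Running total: 20

MST edges: (1,2,w=3), (1,5,w=3), (2,3,w=4), (3,6,w=4), (3,4,w=6)
Total MST weight: 3 + 3 + 4 + 4 + 6 = 20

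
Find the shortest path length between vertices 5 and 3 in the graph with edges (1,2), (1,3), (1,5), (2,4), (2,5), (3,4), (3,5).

Step 1: Build adjacency list:
  1: 2, 3, 5
  2: 1, 4, 5
  3: 1, 4, 5
  4: 2, 3
  5: 1, 2, 3

Step 2: BFS from vertex 5 to find shortest path to 3:
  vertex 1 reached at distance 1
  vertex 2 reached at distance 1
  vertex 3 reached at distance 1

Step 3: Shortest path: 5 -> 3
Path length: 1 edge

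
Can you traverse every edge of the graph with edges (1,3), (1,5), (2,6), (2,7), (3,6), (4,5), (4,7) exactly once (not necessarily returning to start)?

Step 1: Find the degree of each vertex:
  deg(1) = 2
  deg(2) = 2
  deg(3) = 2
  deg(4) = 2
  deg(5) = 2
  deg(6) = 2
  deg(7) = 2

Step 2: Count vertices with odd degree:
  All vertices have even degree (0 odd-degree vertices)

Step 3: Apply Euler's theorem:
  - Eulerian circuit exists iff graph is connected and all vertices have even degree
  - Eulerian path exists iff graph is connected and has 0 or 2 odd-degree vertices

Graph is connected with 0 odd-degree vertices.
Both Eulerian circuit and Eulerian path exist.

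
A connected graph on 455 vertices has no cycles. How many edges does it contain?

A tree on n vertices always has exactly n - 1 edges.
For n = 455: edges = 455 - 1 = 454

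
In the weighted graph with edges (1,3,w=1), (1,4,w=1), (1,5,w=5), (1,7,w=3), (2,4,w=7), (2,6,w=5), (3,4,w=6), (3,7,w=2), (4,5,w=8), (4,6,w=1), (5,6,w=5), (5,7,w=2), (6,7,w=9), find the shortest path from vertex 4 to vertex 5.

Step 1: Build adjacency list with weights:
  1: 3(w=1), 4(w=1), 5(w=5), 7(w=3)
  2: 4(w=7), 6(w=5)
  3: 1(w=1), 4(w=6), 7(w=2)
  4: 1(w=1), 2(w=7), 3(w=6), 5(w=8), 6(w=1)
  5: 1(w=5), 4(w=8), 6(w=5), 7(w=2)
  6: 2(w=5), 4(w=1), 5(w=5), 7(w=9)
  7: 1(w=3), 3(w=2), 5(w=2), 6(w=9)

Step 2: Apply Dijkstra's algorithm from vertex 4:
  Visit vertex 4 (distance=0)
    Update dist[1] = 1
    Update dist[2] = 7
    Update dist[3] = 6
    Update dist[5] = 8
    Update dist[6] = 1
  Visit vertex 1 (distance=1)
    Update dist[3] = 2
    Update dist[5] = 6
    Update dist[7] = 4
  Visit vertex 6 (distance=1)
    Update dist[2] = 6
  Visit vertex 3 (distance=2)
  Visit vertex 7 (distance=4)
  Visit vertex 2 (distance=6)
  Visit vertex 5 (distance=6)

Step 3: Shortest path: 4 -> 6 -> 5
Total weight: 1 + 5 = 6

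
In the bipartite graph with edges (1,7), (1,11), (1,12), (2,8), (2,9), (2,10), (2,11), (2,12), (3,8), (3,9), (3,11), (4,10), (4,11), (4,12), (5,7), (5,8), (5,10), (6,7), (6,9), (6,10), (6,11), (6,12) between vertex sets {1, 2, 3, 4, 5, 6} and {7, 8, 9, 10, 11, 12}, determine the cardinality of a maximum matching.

Step 1: List the neighbors of each left vertex:
  1: 7, 11, 12
  2: 8, 9, 10, 11, 12
  3: 8, 9, 11
  4: 10, 11, 12
  5: 7, 8, 10
  6: 7, 9, 10, 11, 12

Step 2: Greedily match left vertices, then look for augmenting paths:
  Match 1 -- 12
  Match 2 -- 8
  Match 3 -- 9
  Match 4 -- 10
  Match 5 -- 7
  Match 6 -- 11
  No augmenting path remains.

Step 3: Verify this is maximum:
  Matching size 6 = min(|L|, |R|) = min(6, 6), which is an upper bound, so this matching is maximum.

Maximum matching: {(1,12), (2,8), (3,9), (4,10), (5,7), (6,11)}
Size: 6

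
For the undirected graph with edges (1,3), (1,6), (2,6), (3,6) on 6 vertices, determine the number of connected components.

Step 1: Build adjacency list from edges:
  1: 3, 6
  2: 6
  3: 1, 6
  4: (none)
  5: (none)
  6: 1, 2, 3

Step 2: Run BFS/DFS from vertex 1:
  Visited: {1, 3, 6, 2}
  Reached 4 of 6 vertices

Step 3: Only 4 of 6 vertices reached. Graph is disconnected.
Connected components: {1, 2, 3, 6}, {4}, {5}
Number of connected components: 3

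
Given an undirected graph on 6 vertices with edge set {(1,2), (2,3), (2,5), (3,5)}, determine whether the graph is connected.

Step 1: Build adjacency list from edges:
  1: 2
  2: 1, 3, 5
  3: 2, 5
  4: (none)
  5: 2, 3
  6: (none)

Step 2: Run BFS/DFS from vertex 1:
  Visited: {1, 2, 3, 5}
  Reached 4 of 6 vertices

Step 3: Only 4 of 6 vertices reached. Graph is disconnected.
Connected components: {1, 2, 3, 5}, {4}, {6}
Answer: No, the graph is not connected (3 components).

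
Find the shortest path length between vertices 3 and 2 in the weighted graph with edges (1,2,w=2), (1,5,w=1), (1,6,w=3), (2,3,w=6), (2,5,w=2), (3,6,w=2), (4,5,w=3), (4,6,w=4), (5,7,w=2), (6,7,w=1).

Step 1: Build adjacency list with weights:
  1: 2(w=2), 5(w=1), 6(w=3)
  2: 1(w=2), 3(w=6), 5(w=2)
  3: 2(w=6), 6(w=2)
  4: 5(w=3), 6(w=4)
  5: 1(w=1), 2(w=2), 4(w=3), 7(w=2)
  6: 1(w=3), 3(w=2), 4(w=4), 7(w=1)
  7: 5(w=2), 6(w=1)

Step 2: Apply Dijkstra's algorithm from vertex 3:
  Visit vertex 3 (distance=0)
    Update dist[2] = 6
    Update dist[6] = 2
  Visit vertex 6 (distance=2)
    Update dist[1] = 5
    Update dist[4] = 6
    Update dist[7] = 3
  Visit vertex 7 (distance=3)
    Update dist[5] = 5
  Visit vertex 1 (distance=5)
  Visit vertex 5 (distance=5)
  Visit vertex 2 (distance=6)

Step 3: Shortest path: 3 -> 2
Total weight: 6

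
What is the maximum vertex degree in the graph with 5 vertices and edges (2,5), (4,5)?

Step 1: Count edges incident to each vertex:
  deg(1) = 0 (neighbors: none)
  deg(2) = 1 (neighbors: 5)
  deg(3) = 0 (neighbors: none)
  deg(4) = 1 (neighbors: 5)
  deg(5) = 2 (neighbors: 2, 4)

Step 2: Find maximum:
  max(0, 1, 0, 1, 2) = 2 (vertex 5)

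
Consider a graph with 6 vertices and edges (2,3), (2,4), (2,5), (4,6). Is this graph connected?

Step 1: Build adjacency list from edges:
  1: (none)
  2: 3, 4, 5
  3: 2
  4: 2, 6
  5: 2
  6: 4

Step 2: Run BFS/DFS from vertex 1:
  Visited: {1}
  Reached 1 of 6 vertices

Step 3: Only 1 of 6 vertices reached. Graph is disconnected.
Connected components: {1}, {2, 3, 4, 5, 6}
Answer: No, the graph is not connected (2 components).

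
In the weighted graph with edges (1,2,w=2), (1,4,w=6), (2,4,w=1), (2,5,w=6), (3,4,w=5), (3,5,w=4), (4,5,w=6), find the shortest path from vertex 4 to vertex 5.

Step 1: Build adjacency list with weights:
  1: 2(w=2), 4(w=6)
  2: 1(w=2), 4(w=1), 5(w=6)
  3: 4(w=5), 5(w=4)
  4: 1(w=6), 2(w=1), 3(w=5), 5(w=6)
  5: 2(w=6), 3(w=4), 4(w=6)

Step 2: Apply Dijkstra's algorithm from vertex 4:
  Visit vertex 4 (distance=0)
    Update dist[1] = 6
    Update dist[2] = 1
    Update dist[3] = 5
    Update dist[5] = 6
  Visit vertex 2 (distance=1)
    Update dist[1] = 3
  Visit vertex 1 (distance=3)
  Visit vertex 3 (distance=5)
  Visit vertex 5 (distance=6)

Step 3: Shortest path: 4 -> 5
Total weight: 6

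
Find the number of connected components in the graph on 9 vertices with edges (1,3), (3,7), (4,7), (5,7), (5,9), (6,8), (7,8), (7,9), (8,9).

Step 1: Build adjacency list from edges:
  1: 3
  2: (none)
  3: 1, 7
  4: 7
  5: 7, 9
  6: 8
  7: 3, 4, 5, 8, 9
  8: 6, 7, 9
  9: 5, 7, 8

Step 2: Run BFS/DFS from vertex 1:
  Visited: {1, 3, 7, 4, 5, 8, 9, 6}
  Reached 8 of 9 vertices

Step 3: Only 8 of 9 vertices reached. Graph is disconnected.
Connected components: {1, 3, 4, 5, 6, 7, 8, 9}, {2}
Number of connected components: 2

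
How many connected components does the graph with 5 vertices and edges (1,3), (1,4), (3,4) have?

Step 1: Build adjacency list from edges:
  1: 3, 4
  2: (none)
  3: 1, 4
  4: 1, 3
  5: (none)

Step 2: Run BFS/DFS from vertex 1:
  Visited: {1, 3, 4}
  Reached 3 of 5 vertices

Step 3: Only 3 of 5 vertices reached. Graph is disconnected.
Connected components: {1, 3, 4}, {2}, {5}
Number of connected components: 3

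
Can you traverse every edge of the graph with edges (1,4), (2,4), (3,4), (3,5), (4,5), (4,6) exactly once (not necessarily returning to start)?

Step 1: Find the degree of each vertex:
  deg(1) = 1
  deg(2) = 1
  deg(3) = 2
  deg(4) = 5
  deg(5) = 2
  deg(6) = 1

Step 2: Count vertices with odd degree:
  Odd-degree vertices: 1, 2, 4, 6 (4 total)

Step 3: Apply Euler's theorem:
  - Eulerian circuit exists iff graph is connected and all vertices have even degree
  - Eulerian path exists iff graph is connected and has 0 or 2 odd-degree vertices

Graph has 4 odd-degree vertices (need 0 or 2).
Neither Eulerian path nor Eulerian circuit exists.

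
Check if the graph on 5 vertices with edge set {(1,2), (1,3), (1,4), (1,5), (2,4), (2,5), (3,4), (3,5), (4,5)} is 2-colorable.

Step 1: Attempt 2-coloring using BFS:
  Start at vertex 1, assign color 0
  Color vertex 2 with color 1 (neighbor of 1)
  Color vertex 3 with color 1 (neighbor of 1)
  Color vertex 4 with color 1 (neighbor of 1)
  Color vertex 5 with color 1 (neighbor of 1)

Step 2: Conflict found! Vertices 2 and 4 are adjacent but have the same color.
This means the graph contains an odd cycle.

The graph is NOT bipartite.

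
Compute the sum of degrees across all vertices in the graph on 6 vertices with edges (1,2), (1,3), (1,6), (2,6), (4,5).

Step 1: Count edges incident to each vertex:
  deg(1) = 3 (neighbors: 2, 3, 6)
  deg(2) = 2 (neighbors: 1, 6)
  deg(3) = 1 (neighbors: 1)
  deg(4) = 1 (neighbors: 5)
  deg(5) = 1 (neighbors: 4)
  deg(6) = 2 (neighbors: 1, 2)

Step 2: Sum all degrees:
  3 + 2 + 1 + 1 + 1 + 2 = 10

Verification: sum of degrees = 2 * |E| = 2 * 5 = 10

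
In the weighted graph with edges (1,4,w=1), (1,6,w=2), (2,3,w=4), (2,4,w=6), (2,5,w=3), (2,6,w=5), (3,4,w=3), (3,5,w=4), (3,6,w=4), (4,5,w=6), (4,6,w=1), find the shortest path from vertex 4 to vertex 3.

Step 1: Build adjacency list with weights:
  1: 4(w=1), 6(w=2)
  2: 3(w=4), 4(w=6), 5(w=3), 6(w=5)
  3: 2(w=4), 4(w=3), 5(w=4), 6(w=4)
  4: 1(w=1), 2(w=6), 3(w=3), 5(w=6), 6(w=1)
  5: 2(w=3), 3(w=4), 4(w=6)
  6: 1(w=2), 2(w=5), 3(w=4), 4(w=1)

Step 2: Apply Dijkstra's algorithm from vertex 4:
  Visit vertex 4 (distance=0)
    Update dist[1] = 1
    Update dist[2] = 6
    Update dist[3] = 3
    Update dist[5] = 6
    Update dist[6] = 1
  Visit vertex 1 (distance=1)
  Visit vertex 6 (distance=1)
  Visit vertex 3 (distance=3)

Step 3: Shortest path: 4 -> 3
Total weight: 3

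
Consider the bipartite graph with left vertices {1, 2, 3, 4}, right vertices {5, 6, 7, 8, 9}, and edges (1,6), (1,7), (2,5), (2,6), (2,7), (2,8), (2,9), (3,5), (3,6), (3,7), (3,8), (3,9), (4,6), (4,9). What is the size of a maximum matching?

Step 1: List the neighbors of each left vertex:
  1: 6, 7
  2: 5, 6, 7, 8, 9
  3: 5, 6, 7, 8, 9
  4: 6, 9

Step 2: Greedily match left vertices, then look for augmenting paths:
  Match 1 -- 6
  Match 2 -- 5
  Match 3 -- 7
  Match 4 -- 9
  No augmenting path remains.

Step 3: Verify this is maximum:
  Matching size 4 = min(|L|, |R|) = min(4, 5), which is an upper bound, so this matching is maximum.

Maximum matching: {(1,6), (2,5), (3,7), (4,9)}
Size: 4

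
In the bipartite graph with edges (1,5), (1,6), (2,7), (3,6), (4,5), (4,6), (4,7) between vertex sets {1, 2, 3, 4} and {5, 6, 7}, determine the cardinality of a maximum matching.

Step 1: List the neighbors of each left vertex:
  1: 5, 6
  2: 7
  3: 6
  4: 5, 6, 7

Step 2: Greedily match left vertices, then look for augmenting paths:
  Match 1 -- 5
  Match 2 -- 7
  Match 3 -- 6
  No augmenting path remains.

Step 3: Verify this is maximum:
  Matching size 3 = min(|L|, |R|) = min(4, 3), which is an upper bound, so this matching is maximum.

Maximum matching: {(1,5), (2,7), (3,6)}
Size: 3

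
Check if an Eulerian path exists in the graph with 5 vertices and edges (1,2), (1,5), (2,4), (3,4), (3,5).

Step 1: Find the degree of each vertex:
  deg(1) = 2
  deg(2) = 2
  deg(3) = 2
  deg(4) = 2
  deg(5) = 2

Step 2: Count vertices with odd degree:
  All vertices have even degree (0 odd-degree vertices)

Step 3: Apply Euler's theorem:
  - Eulerian circuit exists iff graph is connected and all vertices have even degree
  - Eulerian path exists iff graph is connected and has 0 or 2 odd-degree vertices

Graph is connected with 0 odd-degree vertices.
Both Eulerian circuit and Eulerian path exist.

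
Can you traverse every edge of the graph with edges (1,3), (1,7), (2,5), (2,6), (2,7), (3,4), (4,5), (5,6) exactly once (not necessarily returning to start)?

Step 1: Find the degree of each vertex:
  deg(1) = 2
  deg(2) = 3
  deg(3) = 2
  deg(4) = 2
  deg(5) = 3
  deg(6) = 2
  deg(7) = 2

Step 2: Count vertices with odd degree:
  Odd-degree vertices: 2, 5 (2 total)

Step 3: Apply Euler's theorem:
  - Eulerian circuit exists iff graph is connected and all vertices have even degree
  - Eulerian path exists iff graph is connected and has 0 or 2 odd-degree vertices

Graph is connected with exactly 2 odd-degree vertices (2, 5).
Eulerian path exists (starting and ending at the odd-degree vertices), but no Eulerian circuit.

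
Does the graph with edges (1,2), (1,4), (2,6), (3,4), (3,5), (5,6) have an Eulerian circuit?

Step 1: Find the degree of each vertex:
  deg(1) = 2
  deg(2) = 2
  deg(3) = 2
  deg(4) = 2
  deg(5) = 2
  deg(6) = 2

Step 2: Count vertices with odd degree:
  All vertices have even degree (0 odd-degree vertices)

Step 3: Apply Euler's theorem:
  - Eulerian circuit exists iff graph is connected and all vertices have even degree
  - Eulerian path exists iff graph is connected and has 0 or 2 odd-degree vertices

Graph is connected with 0 odd-degree vertices.
Both Eulerian circuit and Eulerian path exist.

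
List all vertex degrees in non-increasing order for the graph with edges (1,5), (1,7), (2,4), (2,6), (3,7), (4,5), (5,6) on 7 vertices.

Step 1: Count edges incident to each vertex:
  deg(1) = 2 (neighbors: 5, 7)
  deg(2) = 2 (neighbors: 4, 6)
  deg(3) = 1 (neighbors: 7)
  deg(4) = 2 (neighbors: 2, 5)
  deg(5) = 3 (neighbors: 1, 4, 6)
  deg(6) = 2 (neighbors: 2, 5)
  deg(7) = 2 (neighbors: 1, 3)

Step 2: Sort degrees in non-increasing order:
  Degrees: [2, 2, 1, 2, 3, 2, 2] -> sorted: [3, 2, 2, 2, 2, 2, 1]

Degree sequence: [3, 2, 2, 2, 2, 2, 1]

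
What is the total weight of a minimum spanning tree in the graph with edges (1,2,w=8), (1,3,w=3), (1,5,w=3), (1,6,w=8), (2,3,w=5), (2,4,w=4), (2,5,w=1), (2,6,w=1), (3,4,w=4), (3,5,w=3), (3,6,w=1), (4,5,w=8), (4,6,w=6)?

Apply Kruskal's algorithm (sort edges by weight, add if no cycle):

Sorted edges by weight:
  (2,5) w=1
  (2,6) w=1
  (3,6) w=1
  (1,5) w=3
  (1,3) w=3
  (3,5) w=3
  (2,4) w=4
  (3,4) w=4
  (2,3) w=5
  (4,6) w=6
  (1,2) w=8
  (1,6) w=8
  (4,5) w=8

Add edge (2,5) w=1 -- no cycle. Running total: 1
Add edge (2,6) w=1 -- no cycle. Running total: 2
Add edge (3,6) w=1 -- no cycle. Running total: 3
Add edge (1,5) w=3 -- no cycle. Running total: 6
Skip edge (1,3) w=3 -- would create cycle
Skip edge (3,5) w=3 -- would create cycle
Add edge (2,4) w=4 -- no cycle. Running total: 10

MST edges: (2,5,w=1), (2,6,w=1), (3,6,w=1), (1,5,w=3), (2,4,w=4)
Total MST weight: 1 + 1 + 1 + 3 + 4 = 10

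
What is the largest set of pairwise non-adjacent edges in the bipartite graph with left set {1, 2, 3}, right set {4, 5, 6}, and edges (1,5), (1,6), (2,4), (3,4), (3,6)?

Step 1: List the neighbors of each left vertex:
  1: 5, 6
  2: 4
  3: 4, 6

Step 2: Greedily match left vertices, then look for augmenting paths:
  Match 1 -- 5
  Match 2 -- 4
  Match 3 -- 6
  No augmenting path remains.

Step 3: Verify this is maximum:
  Matching size 3 = min(|L|, |R|) = min(3, 3), which is an upper bound, so this matching is maximum.

Maximum matching: {(1,5), (2,4), (3,6)}
Size: 3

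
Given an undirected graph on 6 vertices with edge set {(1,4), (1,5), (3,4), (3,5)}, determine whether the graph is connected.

Step 1: Build adjacency list from edges:
  1: 4, 5
  2: (none)
  3: 4, 5
  4: 1, 3
  5: 1, 3
  6: (none)

Step 2: Run BFS/DFS from vertex 1:
  Visited: {1, 4, 5, 3}
  Reached 4 of 6 vertices

Step 3: Only 4 of 6 vertices reached. Graph is disconnected.
Connected components: {1, 3, 4, 5}, {2}, {6}
Answer: No, the graph is not connected (3 components).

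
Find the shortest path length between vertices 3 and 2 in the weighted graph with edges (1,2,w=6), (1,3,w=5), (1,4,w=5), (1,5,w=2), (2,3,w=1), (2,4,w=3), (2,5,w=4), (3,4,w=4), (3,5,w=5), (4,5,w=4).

Step 1: Build adjacency list with weights:
  1: 2(w=6), 3(w=5), 4(w=5), 5(w=2)
  2: 1(w=6), 3(w=1), 4(w=3), 5(w=4)
  3: 1(w=5), 2(w=1), 4(w=4), 5(w=5)
  4: 1(w=5), 2(w=3), 3(w=4), 5(w=4)
  5: 1(w=2), 2(w=4), 3(w=5), 4(w=4)

Step 2: Apply Dijkstra's algorithm from vertex 3:
  Visit vertex 3 (distance=0)
    Update dist[1] = 5
    Update dist[2] = 1
    Update dist[4] = 4
    Update dist[5] = 5
  Visit vertex 2 (distance=1)

Step 3: Shortest path: 3 -> 2
Total weight: 1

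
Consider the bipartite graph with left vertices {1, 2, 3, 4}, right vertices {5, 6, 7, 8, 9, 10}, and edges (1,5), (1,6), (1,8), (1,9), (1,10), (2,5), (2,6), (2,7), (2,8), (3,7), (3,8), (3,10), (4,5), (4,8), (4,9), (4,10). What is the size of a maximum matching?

Step 1: List the neighbors of each left vertex:
  1: 5, 6, 8, 9, 10
  2: 5, 6, 7, 8
  3: 7, 8, 10
  4: 5, 8, 9, 10

Step 2: Greedily match left vertices, then look for augmenting paths:
  Match 1 -- 5
  Match 2 -- 6
  Match 3 -- 7
  Match 4 -- 8
  No augmenting path remains.

Step 3: Verify this is maximum:
  Matching size 4 = min(|L|, |R|) = min(4, 6), which is an upper bound, so this matching is maximum.

Maximum matching: {(1,5), (2,6), (3,7), (4,8)}
Size: 4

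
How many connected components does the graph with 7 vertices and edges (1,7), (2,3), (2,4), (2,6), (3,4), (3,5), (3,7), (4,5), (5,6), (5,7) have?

Step 1: Build adjacency list from edges:
  1: 7
  2: 3, 4, 6
  3: 2, 4, 5, 7
  4: 2, 3, 5
  5: 3, 4, 6, 7
  6: 2, 5
  7: 1, 3, 5

Step 2: Run BFS/DFS from vertex 1:
  Visited: {1, 7, 3, 5, 2, 4, 6}
  Reached 7 of 7 vertices

Step 3: All 7 vertices reached from vertex 1, so the graph is connected.
Number of connected components: 1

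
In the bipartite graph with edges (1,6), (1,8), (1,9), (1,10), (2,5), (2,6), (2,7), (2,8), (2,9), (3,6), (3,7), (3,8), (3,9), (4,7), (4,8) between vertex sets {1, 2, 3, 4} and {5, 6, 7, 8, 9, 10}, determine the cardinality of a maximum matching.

Step 1: List the neighbors of each left vertex:
  1: 6, 8, 9, 10
  2: 5, 6, 7, 8, 9
  3: 6, 7, 8, 9
  4: 7, 8

Step 2: Greedily match left vertices, then look for augmenting paths:
  Match 1 -- 6
  Match 2 -- 5
  Match 3 -- 7
  Match 4 -- 8
  No augmenting path remains.

Step 3: Verify this is maximum:
  Matching size 4 = min(|L|, |R|) = min(4, 6), which is an upper bound, so this matching is maximum.

Maximum matching: {(1,6), (2,5), (3,7), (4,8)}
Size: 4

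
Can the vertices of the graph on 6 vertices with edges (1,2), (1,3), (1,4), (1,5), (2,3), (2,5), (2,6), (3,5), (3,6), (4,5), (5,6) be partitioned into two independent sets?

Step 1: Attempt 2-coloring using BFS:
  Start at vertex 1, assign color 0
  Color vertex 2 with color 1 (neighbor of 1)
  Color vertex 3 with color 1 (neighbor of 1)
  Color vertex 4 with color 1 (neighbor of 1)
  Color vertex 5 with color 1 (neighbor of 1)

Step 2: Conflict found! Vertices 2 and 3 are adjacent but have the same color.
This means the graph contains an odd cycle.

The graph is NOT bipartite.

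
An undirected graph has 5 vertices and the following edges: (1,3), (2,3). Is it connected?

Step 1: Build adjacency list from edges:
  1: 3
  2: 3
  3: 1, 2
  4: (none)
  5: (none)

Step 2: Run BFS/DFS from vertex 1:
  Visited: {1, 3, 2}
  Reached 3 of 5 vertices

Step 3: Only 3 of 5 vertices reached. Graph is disconnected.
Connected components: {1, 2, 3}, {4}, {5}
Answer: No, the graph is not connected (3 components).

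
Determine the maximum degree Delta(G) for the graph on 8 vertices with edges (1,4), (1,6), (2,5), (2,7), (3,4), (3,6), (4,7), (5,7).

Step 1: Count edges incident to each vertex:
  deg(1) = 2 (neighbors: 4, 6)
  deg(2) = 2 (neighbors: 5, 7)
  deg(3) = 2 (neighbors: 4, 6)
  deg(4) = 3 (neighbors: 1, 3, 7)
  deg(5) = 2 (neighbors: 2, 7)
  deg(6) = 2 (neighbors: 1, 3)
  deg(7) = 3 (neighbors: 2, 4, 5)
  deg(8) = 0 (neighbors: none)

Step 2: Find maximum:
  max(2, 2, 2, 3, 2, 2, 3, 0) = 3 (vertex 4)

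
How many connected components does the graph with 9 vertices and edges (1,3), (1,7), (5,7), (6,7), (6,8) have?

Step 1: Build adjacency list from edges:
  1: 3, 7
  2: (none)
  3: 1
  4: (none)
  5: 7
  6: 7, 8
  7: 1, 5, 6
  8: 6
  9: (none)

Step 2: Run BFS/DFS from vertex 1:
  Visited: {1, 3, 7, 5, 6, 8}
  Reached 6 of 9 vertices

Step 3: Only 6 of 9 vertices reached. Graph is disconnected.
Connected components: {1, 3, 5, 6, 7, 8}, {2}, {4}, {9}
Number of connected components: 4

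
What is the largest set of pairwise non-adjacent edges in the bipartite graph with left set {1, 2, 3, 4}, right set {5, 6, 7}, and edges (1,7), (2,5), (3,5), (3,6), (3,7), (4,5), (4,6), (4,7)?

Step 1: List the neighbors of each left vertex:
  1: 7
  2: 5
  3: 5, 6, 7
  4: 5, 6, 7

Step 2: Greedily match left vertices, then look for augmenting paths:
  Match 1 -- 7
  Match 2 -- 5
  Match 3 -- 6
  No augmenting path remains.

Step 3: Verify this is maximum:
  Matching size 3 = min(|L|, |R|) = min(4, 3), which is an upper bound, so this matching is maximum.

Maximum matching: {(1,7), (2,5), (3,6)}
Size: 3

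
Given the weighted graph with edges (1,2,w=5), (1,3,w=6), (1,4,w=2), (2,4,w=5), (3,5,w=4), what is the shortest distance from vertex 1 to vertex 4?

Step 1: Build adjacency list with weights:
  1: 2(w=5), 3(w=6), 4(w=2)
  2: 1(w=5), 4(w=5)
  3: 1(w=6), 5(w=4)
  4: 1(w=2), 2(w=5)
  5: 3(w=4)

Step 2: Apply Dijkstra's algorithm from vertex 1:
  Visit vertex 1 (distance=0)
    Update dist[2] = 5
    Update dist[3] = 6
    Update dist[4] = 2
  Visit vertex 4 (distance=2)

Step 3: Shortest path: 1 -> 4
Total weight: 2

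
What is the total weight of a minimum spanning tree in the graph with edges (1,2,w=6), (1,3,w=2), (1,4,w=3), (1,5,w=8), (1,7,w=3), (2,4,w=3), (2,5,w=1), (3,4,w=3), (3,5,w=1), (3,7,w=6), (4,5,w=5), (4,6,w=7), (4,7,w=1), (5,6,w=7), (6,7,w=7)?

Apply Kruskal's algorithm (sort edges by weight, add if no cycle):

Sorted edges by weight:
  (2,5) w=1
  (3,5) w=1
  (4,7) w=1
  (1,3) w=2
  (1,4) w=3
  (1,7) w=3
  (2,4) w=3
  (3,4) w=3
  (4,5) w=5
  (1,2) w=6
  (3,7) w=6
  (4,6) w=7
  (5,6) w=7
  (6,7) w=7
  (1,5) w=8

Add edge (2,5) w=1 -- no cycle. Running total: 1
Add edge (3,5) w=1 -- no cycle. Running total: 2
Add edge (4,7) w=1 -- no cycle. Running total: 3
Add edge (1,3) w=2 -- no cycle. Running total: 5
Add edge (1,4) w=3 -- no cycle. Running total: 8
Skip edge (1,7) w=3 -- would create cycle
Skip edge (2,4) w=3 -- would create cycle
Skip edge (3,4) w=3 -- would create cycle
Skip edge (4,5) w=5 -- would create cycle
Skip edge (1,2) w=6 -- would create cycle
Skip edge (3,7) w=6 -- would create cycle
Add edge (4,6) w=7 -- no cycle. Running total: 15

MST edges: (2,5,w=1), (3,5,w=1), (4,7,w=1), (1,3,w=2), (1,4,w=3), (4,6,w=7)
Total MST weight: 1 + 1 + 1 + 2 + 3 + 7 = 15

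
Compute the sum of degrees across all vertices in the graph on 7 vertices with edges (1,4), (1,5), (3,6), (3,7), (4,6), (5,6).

Step 1: Count edges incident to each vertex:
  deg(1) = 2 (neighbors: 4, 5)
  deg(2) = 0 (neighbors: none)
  deg(3) = 2 (neighbors: 6, 7)
  deg(4) = 2 (neighbors: 1, 6)
  deg(5) = 2 (neighbors: 1, 6)
  deg(6) = 3 (neighbors: 3, 4, 5)
  deg(7) = 1 (neighbors: 3)

Step 2: Sum all degrees:
  2 + 0 + 2 + 2 + 2 + 3 + 1 = 12

Verification: sum of degrees = 2 * |E| = 2 * 6 = 12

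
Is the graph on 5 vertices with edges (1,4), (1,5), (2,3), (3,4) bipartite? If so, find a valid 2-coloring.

Step 1: Attempt 2-coloring using BFS:
  Start at vertex 1, assign color 0
  Color vertex 4 with color 1 (neighbor of 1)
  Color vertex 5 with color 1 (neighbor of 1)
  Color vertex 3 with color 0 (neighbor of 4)
  Color vertex 2 with color 1 (neighbor of 3)

Step 2: 2-coloring succeeded. No conflicts found.
  Set A (color 0): {1, 3}
  Set B (color 1): {2, 4, 5}

The graph is bipartite with partition {1, 3}, {2, 4, 5}.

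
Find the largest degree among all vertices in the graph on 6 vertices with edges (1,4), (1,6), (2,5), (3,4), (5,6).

Step 1: Count edges incident to each vertex:
  deg(1) = 2 (neighbors: 4, 6)
  deg(2) = 1 (neighbors: 5)
  deg(3) = 1 (neighbors: 4)
  deg(4) = 2 (neighbors: 1, 3)
  deg(5) = 2 (neighbors: 2, 6)
  deg(6) = 2 (neighbors: 1, 5)

Step 2: Find maximum:
  max(2, 1, 1, 2, 2, 2) = 2 (vertex 1)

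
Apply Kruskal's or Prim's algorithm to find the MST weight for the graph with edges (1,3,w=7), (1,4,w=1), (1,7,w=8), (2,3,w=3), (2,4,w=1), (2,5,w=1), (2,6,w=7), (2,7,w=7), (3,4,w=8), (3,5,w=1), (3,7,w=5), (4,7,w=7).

Apply Kruskal's algorithm (sort edges by weight, add if no cycle):

Sorted edges by weight:
  (1,4) w=1
  (2,4) w=1
  (2,5) w=1
  (3,5) w=1
  (2,3) w=3
  (3,7) w=5
  (1,3) w=7
  (2,6) w=7
  (2,7) w=7
  (4,7) w=7
  (1,7) w=8
  (3,4) w=8

Add edge (1,4) w=1 -- no cycle. Running total: 1
Add edge (2,4) w=1 -- no cycle. Running total: 2
Add edge (2,5) w=1 -- no cycle. Running total: 3
Add edge (3,5) w=1 -- no cycle. Running total: 4
Skip edge (2,3) w=3 -- would create cycle
Add edge (3,7) w=5 -- no cycle. Running total: 9
Skip edge (1,3) w=7 -- would create cycle
Add edge (2,6) w=7 -- no cycle. Running total: 16

MST edges: (1,4,w=1), (2,4,w=1), (2,5,w=1), (3,5,w=1), (3,7,w=5), (2,6,w=7)
Total MST weight: 1 + 1 + 1 + 1 + 5 + 7 = 16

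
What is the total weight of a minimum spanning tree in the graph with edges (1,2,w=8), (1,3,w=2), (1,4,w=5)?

Apply Kruskal's algorithm (sort edges by weight, add if no cycle):

Sorted edges by weight:
  (1,3) w=2
  (1,4) w=5
  (1,2) w=8

Add edge (1,3) w=2 -- no cycle. Running total: 2
Add edge (1,4) w=5 -- no cycle. Running total: 7
Add edge (1,2) w=8 -- no cycle. Running total: 15

MST edges: (1,3,w=2), (1,4,w=5), (1,2,w=8)
Total MST weight: 2 + 5 + 8 = 15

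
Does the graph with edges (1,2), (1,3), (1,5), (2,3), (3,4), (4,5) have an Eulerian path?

Step 1: Find the degree of each vertex:
  deg(1) = 3
  deg(2) = 2
  deg(3) = 3
  deg(4) = 2
  deg(5) = 2

Step 2: Count vertices with odd degree:
  Odd-degree vertices: 1, 3 (2 total)

Step 3: Apply Euler's theorem:
  - Eulerian circuit exists iff graph is connected and all vertices have even degree
  - Eulerian path exists iff graph is connected and has 0 or 2 odd-degree vertices

Graph is connected with exactly 2 odd-degree vertices (1, 3).
Eulerian path exists (starting and ending at the odd-degree vertices), but no Eulerian circuit.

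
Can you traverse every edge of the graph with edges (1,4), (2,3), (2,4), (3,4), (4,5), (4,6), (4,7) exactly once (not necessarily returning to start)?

Step 1: Find the degree of each vertex:
  deg(1) = 1
  deg(2) = 2
  deg(3) = 2
  deg(4) = 6
  deg(5) = 1
  deg(6) = 1
  deg(7) = 1

Step 2: Count vertices with odd degree:
  Odd-degree vertices: 1, 5, 6, 7 (4 total)

Step 3: Apply Euler's theorem:
  - Eulerian circuit exists iff graph is connected and all vertices have even degree
  - Eulerian path exists iff graph is connected and has 0 or 2 odd-degree vertices

Graph has 4 odd-degree vertices (need 0 or 2).
Neither Eulerian path nor Eulerian circuit exists.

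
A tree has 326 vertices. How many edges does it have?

A tree on n vertices always has exactly n - 1 edges.
For n = 326: edges = 326 - 1 = 325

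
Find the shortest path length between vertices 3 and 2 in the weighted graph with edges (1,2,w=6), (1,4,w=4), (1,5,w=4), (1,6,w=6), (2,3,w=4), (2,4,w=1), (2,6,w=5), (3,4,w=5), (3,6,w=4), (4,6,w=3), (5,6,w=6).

Step 1: Build adjacency list with weights:
  1: 2(w=6), 4(w=4), 5(w=4), 6(w=6)
  2: 1(w=6), 3(w=4), 4(w=1), 6(w=5)
  3: 2(w=4), 4(w=5), 6(w=4)
  4: 1(w=4), 2(w=1), 3(w=5), 6(w=3)
  5: 1(w=4), 6(w=6)
  6: 1(w=6), 2(w=5), 3(w=4), 4(w=3), 5(w=6)

Step 2: Apply Dijkstra's algorithm from vertex 3:
  Visit vertex 3 (distance=0)
    Update dist[2] = 4
    Update dist[4] = 5
    Update dist[6] = 4
  Visit vertex 2 (distance=4)
    Update dist[1] = 10

Step 3: Shortest path: 3 -> 2
Total weight: 4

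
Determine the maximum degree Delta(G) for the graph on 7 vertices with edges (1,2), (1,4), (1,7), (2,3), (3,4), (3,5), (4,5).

Step 1: Count edges incident to each vertex:
  deg(1) = 3 (neighbors: 2, 4, 7)
  deg(2) = 2 (neighbors: 1, 3)
  deg(3) = 3 (neighbors: 2, 4, 5)
  deg(4) = 3 (neighbors: 1, 3, 5)
  deg(5) = 2 (neighbors: 3, 4)
  deg(6) = 0 (neighbors: none)
  deg(7) = 1 (neighbors: 1)

Step 2: Find maximum:
  max(3, 2, 3, 3, 2, 0, 1) = 3 (vertex 1)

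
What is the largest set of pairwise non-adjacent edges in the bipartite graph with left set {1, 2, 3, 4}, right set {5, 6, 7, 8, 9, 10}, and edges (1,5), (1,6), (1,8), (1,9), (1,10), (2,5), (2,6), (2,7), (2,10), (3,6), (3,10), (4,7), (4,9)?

Step 1: List the neighbors of each left vertex:
  1: 5, 6, 8, 9, 10
  2: 5, 6, 7, 10
  3: 6, 10
  4: 7, 9

Step 2: Greedily match left vertices, then look for augmenting paths:
  Match 1 -- 5
  Match 2 -- 6
  Match 3 -- 10
  Match 4 -- 7
  No augmenting path remains.

Step 3: Verify this is maximum:
  Matching size 4 = min(|L|, |R|) = min(4, 6), which is an upper bound, so this matching is maximum.

Maximum matching: {(1,5), (2,6), (3,10), (4,7)}
Size: 4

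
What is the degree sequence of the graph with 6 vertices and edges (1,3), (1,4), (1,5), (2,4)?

Step 1: Count edges incident to each vertex:
  deg(1) = 3 (neighbors: 3, 4, 5)
  deg(2) = 1 (neighbors: 4)
  deg(3) = 1 (neighbors: 1)
  deg(4) = 2 (neighbors: 1, 2)
  deg(5) = 1 (neighbors: 1)
  deg(6) = 0 (neighbors: none)

Step 2: Sort degrees in non-increasing order:
  Degrees: [3, 1, 1, 2, 1, 0] -> sorted: [3, 2, 1, 1, 1, 0]

Degree sequence: [3, 2, 1, 1, 1, 0]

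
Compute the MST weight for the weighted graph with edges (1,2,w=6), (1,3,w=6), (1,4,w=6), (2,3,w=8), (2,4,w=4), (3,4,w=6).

Apply Kruskal's algorithm (sort edges by weight, add if no cycle):

Sorted edges by weight:
  (2,4) w=4
  (1,4) w=6
  (1,2) w=6
  (1,3) w=6
  (3,4) w=6
  (2,3) w=8

Add edge (2,4) w=4 -- no cycle. Running total: 4
Add edge (1,4) w=6 -- no cycle. Running total: 10
Skip edge (1,2) w=6 -- would create cycle
Add edge (1,3) w=6 -- no cycle. Running total: 16

MST edges: (2,4,w=4), (1,4,w=6), (1,3,w=6)
Total MST weight: 4 + 6 + 6 = 16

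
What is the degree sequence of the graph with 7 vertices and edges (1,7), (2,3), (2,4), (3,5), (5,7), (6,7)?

Step 1: Count edges incident to each vertex:
  deg(1) = 1 (neighbors: 7)
  deg(2) = 2 (neighbors: 3, 4)
  deg(3) = 2 (neighbors: 2, 5)
  deg(4) = 1 (neighbors: 2)
  deg(5) = 2 (neighbors: 3, 7)
  deg(6) = 1 (neighbors: 7)
  deg(7) = 3 (neighbors: 1, 5, 6)

Step 2: Sort degrees in non-increasing order:
  Degrees: [1, 2, 2, 1, 2, 1, 3] -> sorted: [3, 2, 2, 2, 1, 1, 1]

Degree sequence: [3, 2, 2, 2, 1, 1, 1]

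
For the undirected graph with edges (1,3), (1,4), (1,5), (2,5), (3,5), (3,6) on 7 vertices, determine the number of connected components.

Step 1: Build adjacency list from edges:
  1: 3, 4, 5
  2: 5
  3: 1, 5, 6
  4: 1
  5: 1, 2, 3
  6: 3
  7: (none)

Step 2: Run BFS/DFS from vertex 1:
  Visited: {1, 3, 4, 5, 6, 2}
  Reached 6 of 7 vertices

Step 3: Only 6 of 7 vertices reached. Graph is disconnected.
Connected components: {1, 2, 3, 4, 5, 6}, {7}
Number of connected components: 2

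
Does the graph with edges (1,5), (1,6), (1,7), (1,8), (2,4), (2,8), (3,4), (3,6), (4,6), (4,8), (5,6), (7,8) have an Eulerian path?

Step 1: Find the degree of each vertex:
  deg(1) = 4
  deg(2) = 2
  deg(3) = 2
  deg(4) = 4
  deg(5) = 2
  deg(6) = 4
  deg(7) = 2
  deg(8) = 4

Step 2: Count vertices with odd degree:
  All vertices have even degree (0 odd-degree vertices)

Step 3: Apply Euler's theorem:
  - Eulerian circuit exists iff graph is connected and all vertices have even degree
  - Eulerian path exists iff graph is connected and has 0 or 2 odd-degree vertices

Graph is connected with 0 odd-degree vertices.
Both Eulerian circuit and Eulerian path exist.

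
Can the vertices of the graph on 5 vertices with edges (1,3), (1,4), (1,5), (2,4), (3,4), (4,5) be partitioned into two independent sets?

Step 1: Attempt 2-coloring using BFS:
  Start at vertex 1, assign color 0
  Color vertex 3 with color 1 (neighbor of 1)
  Color vertex 4 with color 1 (neighbor of 1)
  Color vertex 5 with color 1 (neighbor of 1)

Step 2: Conflict found! Vertices 3 and 4 are adjacent but have the same color.
This means the graph contains an odd cycle.

The graph is NOT bipartite.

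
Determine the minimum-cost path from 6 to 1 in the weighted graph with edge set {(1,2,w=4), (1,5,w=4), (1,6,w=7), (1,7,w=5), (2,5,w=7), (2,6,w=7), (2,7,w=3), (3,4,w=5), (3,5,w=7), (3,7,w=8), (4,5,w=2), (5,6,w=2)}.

Step 1: Build adjacency list with weights:
  1: 2(w=4), 5(w=4), 6(w=7), 7(w=5)
  2: 1(w=4), 5(w=7), 6(w=7), 7(w=3)
  3: 4(w=5), 5(w=7), 7(w=8)
  4: 3(w=5), 5(w=2)
  5: 1(w=4), 2(w=7), 3(w=7), 4(w=2), 6(w=2)
  6: 1(w=7), 2(w=7), 5(w=2)
  7: 1(w=5), 2(w=3), 3(w=8)

Step 2: Apply Dijkstra's algorithm from vertex 6:
  Visit vertex 6 (distance=0)
    Update dist[1] = 7
    Update dist[2] = 7
    Update dist[5] = 2
  Visit vertex 5 (distance=2)
    Update dist[1] = 6
    Update dist[3] = 9
    Update dist[4] = 4
  Visit vertex 4 (distance=4)
  Visit vertex 1 (distance=6)
    Update dist[7] = 11

Step 3: Shortest path: 6 -> 5 -> 1
Total weight: 2 + 4 = 6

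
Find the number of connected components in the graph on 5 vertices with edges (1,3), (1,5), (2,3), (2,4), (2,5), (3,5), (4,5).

Step 1: Build adjacency list from edges:
  1: 3, 5
  2: 3, 4, 5
  3: 1, 2, 5
  4: 2, 5
  5: 1, 2, 3, 4

Step 2: Run BFS/DFS from vertex 1:
  Visited: {1, 3, 5, 2, 4}
  Reached 5 of 5 vertices

Step 3: All 5 vertices reached from vertex 1, so the graph is connected.
Number of connected components: 1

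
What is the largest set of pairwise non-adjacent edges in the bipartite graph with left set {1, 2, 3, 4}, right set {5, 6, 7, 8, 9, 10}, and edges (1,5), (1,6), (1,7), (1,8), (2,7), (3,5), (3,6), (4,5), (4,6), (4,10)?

Step 1: List the neighbors of each left vertex:
  1: 5, 6, 7, 8
  2: 7
  3: 5, 6
  4: 5, 6, 10

Step 2: Greedily match left vertices, then look for augmenting paths:
  Match 1 -- 5
  Match 2 -- 7
  Match 3 -- 6
  Match 4 -- 10
  No augmenting path remains.

Step 3: Verify this is maximum:
  Matching size 4 = min(|L|, |R|) = min(4, 6), which is an upper bound, so this matching is maximum.

Maximum matching: {(1,5), (2,7), (3,6), (4,10)}
Size: 4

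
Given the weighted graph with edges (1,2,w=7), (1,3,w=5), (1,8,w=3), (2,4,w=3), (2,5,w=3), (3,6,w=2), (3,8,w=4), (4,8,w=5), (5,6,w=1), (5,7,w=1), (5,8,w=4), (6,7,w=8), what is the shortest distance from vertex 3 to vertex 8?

Step 1: Build adjacency list with weights:
  1: 2(w=7), 3(w=5), 8(w=3)
  2: 1(w=7), 4(w=3), 5(w=3)
  3: 1(w=5), 6(w=2), 8(w=4)
  4: 2(w=3), 8(w=5)
  5: 2(w=3), 6(w=1), 7(w=1), 8(w=4)
  6: 3(w=2), 5(w=1), 7(w=8)
  7: 5(w=1), 6(w=8)
  8: 1(w=3), 3(w=4), 4(w=5), 5(w=4)

Step 2: Apply Dijkstra's algorithm from vertex 3:
  Visit vertex 3 (distance=0)
    Update dist[1] = 5
    Update dist[6] = 2
    Update dist[8] = 4
  Visit vertex 6 (distance=2)
    Update dist[5] = 3
    Update dist[7] = 10
  Visit vertex 5 (distance=3)
    Update dist[2] = 6
    Update dist[7] = 4
  Visit vertex 7 (distance=4)
  Visit vertex 8 (distance=4)
    Update dist[4] = 9

Step 3: Shortest path: 3 -> 8
Total weight: 4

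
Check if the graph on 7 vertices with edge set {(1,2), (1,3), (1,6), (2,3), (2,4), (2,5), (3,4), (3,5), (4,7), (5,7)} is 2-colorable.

Step 1: Attempt 2-coloring using BFS:
  Start at vertex 1, assign color 0
  Color vertex 2 with color 1 (neighbor of 1)
  Color vertex 3 with color 1 (neighbor of 1)
  Color vertex 6 with color 1 (neighbor of 1)

Step 2: Conflict found! Vertices 2 and 3 are adjacent but have the same color.
This means the graph contains an odd cycle.

The graph is NOT bipartite.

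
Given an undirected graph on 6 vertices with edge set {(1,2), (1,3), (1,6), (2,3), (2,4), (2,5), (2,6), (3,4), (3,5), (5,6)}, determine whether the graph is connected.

Step 1: Build adjacency list from edges:
  1: 2, 3, 6
  2: 1, 3, 4, 5, 6
  3: 1, 2, 4, 5
  4: 2, 3
  5: 2, 3, 6
  6: 1, 2, 5

Step 2: Run BFS/DFS from vertex 1:
  Visited: {1, 2, 3, 6, 4, 5}
  Reached 6 of 6 vertices

Step 3: All 6 vertices reached from vertex 1, so the graph is connected.
Answer: Yes, the graph is connected.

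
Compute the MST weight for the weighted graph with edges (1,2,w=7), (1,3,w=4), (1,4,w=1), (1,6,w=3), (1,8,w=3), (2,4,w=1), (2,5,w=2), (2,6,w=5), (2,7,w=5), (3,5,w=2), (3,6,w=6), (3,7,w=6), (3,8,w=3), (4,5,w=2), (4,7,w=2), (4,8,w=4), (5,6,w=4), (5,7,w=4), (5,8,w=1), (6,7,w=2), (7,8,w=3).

Apply Kruskal's algorithm (sort edges by weight, add if no cycle):

Sorted edges by weight:
  (1,4) w=1
  (2,4) w=1
  (5,8) w=1
  (2,5) w=2
  (3,5) w=2
  (4,5) w=2
  (4,7) w=2
  (6,7) w=2
  (1,8) w=3
  (1,6) w=3
  (3,8) w=3
  (7,8) w=3
  (1,3) w=4
  (4,8) w=4
  (5,6) w=4
  (5,7) w=4
  (2,7) w=5
  (2,6) w=5
  (3,6) w=6
  (3,7) w=6
  (1,2) w=7

Add edge (1,4) w=1 -- no cycle. Running total: 1
Add edge (2,4) w=1 -- no cycle. Running total: 2
Add edge (5,8) w=1 -- no cycle. Running total: 3
Add edge (2,5) w=2 -- no cycle. Running total: 5
Add edge (3,5) w=2 -- no cycle. Running total: 7
Skip edge (4,5) w=2 -- would create cycle
Add edge (4,7) w=2 -- no cycle. Running total: 9
Add edge (6,7) w=2 -- no cycle. Running total: 11

MST edges: (1,4,w=1), (2,4,w=1), (5,8,w=1), (2,5,w=2), (3,5,w=2), (4,7,w=2), (6,7,w=2)
Total MST weight: 1 + 1 + 1 + 2 + 2 + 2 + 2 = 11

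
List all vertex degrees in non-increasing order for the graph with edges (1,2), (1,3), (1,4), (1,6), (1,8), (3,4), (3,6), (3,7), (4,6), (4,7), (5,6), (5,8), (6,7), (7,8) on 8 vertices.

Step 1: Count edges incident to each vertex:
  deg(1) = 5 (neighbors: 2, 3, 4, 6, 8)
  deg(2) = 1 (neighbors: 1)
  deg(3) = 4 (neighbors: 1, 4, 6, 7)
  deg(4) = 4 (neighbors: 1, 3, 6, 7)
  deg(5) = 2 (neighbors: 6, 8)
  deg(6) = 5 (neighbors: 1, 3, 4, 5, 7)
  deg(7) = 4 (neighbors: 3, 4, 6, 8)
  deg(8) = 3 (neighbors: 1, 5, 7)

Step 2: Sort degrees in non-increasing order:
  Degrees: [5, 1, 4, 4, 2, 5, 4, 3] -> sorted: [5, 5, 4, 4, 4, 3, 2, 1]

Degree sequence: [5, 5, 4, 4, 4, 3, 2, 1]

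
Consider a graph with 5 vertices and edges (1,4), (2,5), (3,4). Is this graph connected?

Step 1: Build adjacency list from edges:
  1: 4
  2: 5
  3: 4
  4: 1, 3
  5: 2

Step 2: Run BFS/DFS from vertex 1:
  Visited: {1, 4, 3}
  Reached 3 of 5 vertices

Step 3: Only 3 of 5 vertices reached. Graph is disconnected.
Connected components: {1, 3, 4}, {2, 5}
Answer: No, the graph is not connected (2 components).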